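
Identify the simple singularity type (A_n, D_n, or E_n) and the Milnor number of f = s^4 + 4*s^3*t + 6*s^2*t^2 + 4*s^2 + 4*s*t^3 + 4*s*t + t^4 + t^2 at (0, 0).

Type A3, Milnor number mu = 3.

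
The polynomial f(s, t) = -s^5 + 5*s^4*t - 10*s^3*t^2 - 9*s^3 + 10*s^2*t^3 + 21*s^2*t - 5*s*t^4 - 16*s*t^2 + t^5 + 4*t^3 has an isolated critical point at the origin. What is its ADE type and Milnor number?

Type D_6, Milnor number mu = 6.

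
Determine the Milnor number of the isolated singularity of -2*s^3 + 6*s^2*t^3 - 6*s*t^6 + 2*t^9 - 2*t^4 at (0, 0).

6

The Hessian of f at 0 has rank 0. Corank 2; j^3 = -2*s^3 is a perfect cube, so E-series; the 4-jet and mu = 6 give E_6.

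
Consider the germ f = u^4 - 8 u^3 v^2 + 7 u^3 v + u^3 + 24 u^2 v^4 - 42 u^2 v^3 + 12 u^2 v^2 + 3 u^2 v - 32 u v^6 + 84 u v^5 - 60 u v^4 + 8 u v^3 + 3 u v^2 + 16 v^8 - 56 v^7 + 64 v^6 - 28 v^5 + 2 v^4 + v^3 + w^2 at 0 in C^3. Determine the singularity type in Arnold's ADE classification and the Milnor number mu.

The Hessian of f at 0 has rank 1. Corank 2; j^3 = (u + v)^3 is a perfect cube, so E-series; the 4-jet and mu = 7 give E_7.

Type E7, Milnor number mu = 7.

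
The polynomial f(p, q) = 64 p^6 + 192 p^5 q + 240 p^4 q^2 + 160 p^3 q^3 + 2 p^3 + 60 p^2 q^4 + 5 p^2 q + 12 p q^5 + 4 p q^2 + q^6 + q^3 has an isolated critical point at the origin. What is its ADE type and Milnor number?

Type D_{7}, Milnor number mu = 7.

The Hessian of f at 0 is [[0, 0], [0, 0]] with rank 0, so corank 2. A Groebner basis of the Jacobian ideal J(f) in C{p,q} is {-p*q/12 + q^5 - q^2/12, p*q^2 + q^3, p^2 + 3*p*q/2 + q^2/2}; counting standard monomials gives mu = 7. Corank 2; j^3 = (p + q)^2*(2*p + q) has shape L^2 M (L != M), so D-series; mu = 7 gives D_7.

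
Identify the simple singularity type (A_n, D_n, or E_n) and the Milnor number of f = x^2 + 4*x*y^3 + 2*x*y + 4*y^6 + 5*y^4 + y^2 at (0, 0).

Type A_3, Milnor number mu = 3.

The Hessian of f at 0 is [[2, 2], [2, 2]] with rank 1, so corank 1. A Groebner basis of the Jacobian ideal J(f) in C{x,y} is {y^3, x + y}; counting standard monomials gives mu = 3. Corank 1: A-series; mu = 3 gives A_3.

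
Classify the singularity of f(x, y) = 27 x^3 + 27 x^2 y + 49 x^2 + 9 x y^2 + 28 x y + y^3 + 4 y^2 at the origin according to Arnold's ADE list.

The Hessian of f at 0 has rank 1. Corank 1: A-series; mu = 2 gives A_2.

A_{2}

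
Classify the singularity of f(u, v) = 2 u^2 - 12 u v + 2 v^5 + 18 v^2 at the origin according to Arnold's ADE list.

A_4

The Hessian of f at 0 has rank 1. Corank 1: A-series; mu = 4 gives A_4.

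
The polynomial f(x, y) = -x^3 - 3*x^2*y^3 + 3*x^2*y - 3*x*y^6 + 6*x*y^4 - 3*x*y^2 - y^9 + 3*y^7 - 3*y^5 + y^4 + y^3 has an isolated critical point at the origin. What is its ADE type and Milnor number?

Type E_{6}, Milnor number mu = 6.

The Hessian of f at 0 has rank 0. Corank 2; j^3 = -(x - y)^3 is a perfect cube, so E-series; the 4-jet and mu = 6 give E_6.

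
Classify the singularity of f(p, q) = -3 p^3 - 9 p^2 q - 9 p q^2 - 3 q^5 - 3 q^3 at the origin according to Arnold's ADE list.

E8

The Hessian of f at 0 is [[0, 0], [0, 0]] with rank 0, so corank 2. A Groebner basis of the Jacobian ideal J(f) in C{p,q} is {q^4, p^2 + 2*p*q + q^2}; counting standard monomials gives mu = 8. Corank 2; j^3 = -3*(p + q)^3 is a perfect cube, so E-series; the 5-jet and mu = 8 give E_8.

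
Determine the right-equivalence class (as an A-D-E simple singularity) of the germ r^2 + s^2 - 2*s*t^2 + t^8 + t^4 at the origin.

A7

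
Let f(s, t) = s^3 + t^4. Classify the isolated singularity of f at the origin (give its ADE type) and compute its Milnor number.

The Hessian of f at 0 is [[0, 0], [0, 0]] with rank 0, so corank 2. A Groebner basis of the Jacobian ideal J(f) in C{s,t} is {t^3, s^2}; counting standard monomials gives mu = 6. Corank 2; j^3 = s^3 is a perfect cube, so E-series; the 4-jet and mu = 6 give E_6.

Type E_{6}, Milnor number mu = 6.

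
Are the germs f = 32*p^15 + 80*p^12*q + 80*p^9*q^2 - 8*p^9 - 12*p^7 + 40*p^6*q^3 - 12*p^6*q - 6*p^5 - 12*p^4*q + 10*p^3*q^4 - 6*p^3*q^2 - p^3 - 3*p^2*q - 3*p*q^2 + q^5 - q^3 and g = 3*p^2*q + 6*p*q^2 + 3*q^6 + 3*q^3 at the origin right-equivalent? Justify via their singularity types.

The Hessian of f at 0 has rank 0. Corank 2; j^3 = -(p + q)^3 is a perfect cube, so E-series; the 5-jet and mu = 8 give E_8. The Hessian of g at 0 has rank 0. Corank 2; j^3 = 3*q*(p + q)^2 has shape L^2 M (L != M), so D-series; mu = 7 gives D_7. f is E_8 but g is D_7, hence not right-equivalent.

No.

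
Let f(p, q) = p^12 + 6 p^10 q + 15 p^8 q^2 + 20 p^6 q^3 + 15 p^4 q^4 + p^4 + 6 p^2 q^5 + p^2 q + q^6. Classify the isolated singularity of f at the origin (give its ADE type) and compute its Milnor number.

The Hessian of f at 0 has rank 0. Corank 2; j^3 = p^2*q has shape L^2 M (L != M), so D-series; mu = 7 gives D_7.

Type D_7, Milnor number mu = 7.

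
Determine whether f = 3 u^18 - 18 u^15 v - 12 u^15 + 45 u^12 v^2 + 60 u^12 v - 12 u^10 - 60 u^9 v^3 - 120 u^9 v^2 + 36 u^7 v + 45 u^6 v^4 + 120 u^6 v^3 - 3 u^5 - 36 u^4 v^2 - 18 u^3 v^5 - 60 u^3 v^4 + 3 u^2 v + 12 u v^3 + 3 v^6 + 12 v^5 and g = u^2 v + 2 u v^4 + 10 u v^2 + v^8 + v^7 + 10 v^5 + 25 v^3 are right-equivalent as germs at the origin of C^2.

The Hessian of f at 0 is [[0, 0], [0, 0]] with rank 0, so corank 2. A Groebner basis of the Jacobian ideal J(f) in C{u,v} is {u^3, u^2*v + 2*u^2/3 + 4*u*v^2/3, u*v/2 + v^3}; counting standard monomials gives mu = 7. Corank 2; j^3 = 3*u^2*v has shape L^2 M (L != M), so D-series; mu = 7 gives D_7. The Hessian of g at 0 is [[0, 0], [0, 0]] with rank 0, so corank 2. A Groebner basis of the Jacobian ideal J(g) in C{u,v} is {u^2*v^2 - 80*u^2*v - 10*u^2 - 800*u*v^2 - 75*u*v - 2000*v^3 - 125*v^2, 8*u^2*v + u^2 + u*v^3 + 80*u*v^2 + 5*u*v + 200*v^3, u*v + v^4 + 5*v^2, u^3 + 15*u^2*v + 75*u*v^2 + 125*v^3}; counting standard monomials gives mu = 9. Corank 2; j^3 = v*(u + 5*v)^2 has shape L^2 M (L != M), so D-series; mu = 9 gives D_9. f is D_7 but g is D_9, hence not right-equivalent.

No.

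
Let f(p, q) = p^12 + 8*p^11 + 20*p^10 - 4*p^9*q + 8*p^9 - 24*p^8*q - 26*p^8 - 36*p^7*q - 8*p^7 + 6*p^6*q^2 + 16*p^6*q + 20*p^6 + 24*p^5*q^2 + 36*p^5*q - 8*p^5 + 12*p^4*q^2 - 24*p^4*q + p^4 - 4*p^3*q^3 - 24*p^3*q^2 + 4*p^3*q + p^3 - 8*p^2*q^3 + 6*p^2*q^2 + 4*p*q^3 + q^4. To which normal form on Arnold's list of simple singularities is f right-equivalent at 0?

E_{6}

The Hessian of f at 0 is [[0, 0], [0, 0]] with rank 0, so corank 2. A Groebner basis of the Jacobian ideal J(f) in C{p,q} is {q^4, p*q^2 + q^3/3, p^2}; counting standard monomials gives mu = 6. Corank 2; j^3 = p^3 is a perfect cube, so E-series; the 4-jet and mu = 6 give E_6.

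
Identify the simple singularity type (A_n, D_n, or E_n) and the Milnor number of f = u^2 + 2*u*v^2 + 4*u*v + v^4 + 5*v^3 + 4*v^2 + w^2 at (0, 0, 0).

The Hessian of f at 0 has rank 2. Corank 1: A-series; mu = 2 gives A_2.

Type A_{2}, Milnor number mu = 2.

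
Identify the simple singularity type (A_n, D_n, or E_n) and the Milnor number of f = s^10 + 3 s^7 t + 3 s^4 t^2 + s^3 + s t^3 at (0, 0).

The Hessian of f at 0 has rank 0. Corank 2; j^3 = s^3 is a perfect cube, so E-series; the 4-jet and mu = 7 give E_7.

Type E_7, Milnor number mu = 7.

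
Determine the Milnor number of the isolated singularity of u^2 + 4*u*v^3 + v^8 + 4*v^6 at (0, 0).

7

The Hessian of f at 0 is [[2, 0], [0, 0]] with rank 1, so corank 1. A Groebner basis of the Jacobian ideal J(f) in C{u,v} is {u^3, u^2*v, u/2 + v^3}; counting standard monomials gives mu = 7. Corank 1: A-series; mu = 7 gives A_7.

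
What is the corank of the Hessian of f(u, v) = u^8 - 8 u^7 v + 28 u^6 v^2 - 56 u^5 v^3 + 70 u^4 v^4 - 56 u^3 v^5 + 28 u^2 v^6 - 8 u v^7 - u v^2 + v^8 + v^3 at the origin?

2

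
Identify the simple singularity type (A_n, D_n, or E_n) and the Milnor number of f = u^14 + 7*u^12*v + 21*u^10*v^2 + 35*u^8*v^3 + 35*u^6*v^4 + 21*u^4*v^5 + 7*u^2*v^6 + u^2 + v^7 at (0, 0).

Type A_6, Milnor number mu = 6.

The Hessian of f at 0 is [[2, 0], [0, 0]] with rank 1, so corank 1. A Groebner basis of the Jacobian ideal J(f) in C{u,v} is {v^6, u}; counting standard monomials gives mu = 6. Corank 1: A-series; mu = 6 gives A_6.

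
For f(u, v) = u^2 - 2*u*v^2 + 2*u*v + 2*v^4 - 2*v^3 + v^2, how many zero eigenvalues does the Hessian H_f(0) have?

1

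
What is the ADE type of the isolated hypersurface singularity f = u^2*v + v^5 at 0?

D_{6}

The Hessian of f at 0 is [[0, 0], [0, 0]] with rank 0, so corank 2. A Groebner basis of the Jacobian ideal J(f) in C{u,v} is {u^2/5 + v^4, u^3, u*v}; counting standard monomials gives mu = 6. Corank 2; j^3 = u^2*v has shape L^2 M (L != M), so D-series; mu = 6 gives D_6.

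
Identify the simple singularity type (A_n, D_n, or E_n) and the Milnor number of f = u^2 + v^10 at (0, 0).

Type A_{9}, Milnor number mu = 9.

The Hessian of f at 0 has rank 1. Corank 1: A-series; mu = 9 gives A_9.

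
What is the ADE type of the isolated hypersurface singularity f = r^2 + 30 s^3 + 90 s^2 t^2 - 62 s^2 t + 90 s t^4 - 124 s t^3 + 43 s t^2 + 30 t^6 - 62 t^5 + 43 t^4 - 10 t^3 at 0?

The Hessian of f at 0 has rank 1. Corank 2; j^3 = (3*s - 2*t)*(10*s^2 - 14*s*t + 5*t^2) splits into three distinct lines over C (the quadratic factor has nonzero discriminant), so D_4.

D_4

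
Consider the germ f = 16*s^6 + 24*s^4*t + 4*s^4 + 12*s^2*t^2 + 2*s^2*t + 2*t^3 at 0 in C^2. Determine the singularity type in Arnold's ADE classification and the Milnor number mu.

Type D_4, Milnor number mu = 4.

The Hessian of f at 0 is [[0, 0], [0, 0]] with rank 0, so corank 2. A Groebner basis of the Jacobian ideal J(f) in C{s,t} is {t^3, s^2 + 3*t^2, s*t}; counting standard monomials gives mu = 4. Corank 2; j^3 = 2*t*(s^2 + t^2) splits into three distinct lines over C (the quadratic factor has nonzero discriminant), so D_4.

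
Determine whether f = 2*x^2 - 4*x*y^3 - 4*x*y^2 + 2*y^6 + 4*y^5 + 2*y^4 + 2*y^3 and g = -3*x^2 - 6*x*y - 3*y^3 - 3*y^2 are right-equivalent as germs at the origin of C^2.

Yes.

The Hessian of f at 0 has rank 1. Corank 1: A-series; mu = 2 gives A_2. The Hessian of g at 0 has rank 1. Corank 1: A-series; mu = 2 gives A_2. Both have type A_2, hence right-equivalent.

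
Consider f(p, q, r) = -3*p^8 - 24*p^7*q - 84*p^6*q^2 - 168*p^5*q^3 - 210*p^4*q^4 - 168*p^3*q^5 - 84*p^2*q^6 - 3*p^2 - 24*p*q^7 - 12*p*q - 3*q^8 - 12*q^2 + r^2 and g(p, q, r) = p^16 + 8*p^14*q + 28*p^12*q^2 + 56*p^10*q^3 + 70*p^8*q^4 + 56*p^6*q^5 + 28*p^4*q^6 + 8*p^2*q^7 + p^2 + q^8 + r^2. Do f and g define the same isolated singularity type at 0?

Yes.

The Hessian of f at 0 is [[-6, -12, 0], [-12, -24, 0], [0, 0, 2]] with rank 2, so corank 1. A Groebner basis of the Jacobian ideal J(f) in C{p,q,r} is {q^7, p + 2*q, r}; counting standard monomials gives mu = 7. Corank 1: A-series; mu = 7 gives A_7. The Hessian of g at 0 is [[2, 0, 0], [0, 0, 0], [0, 0, 2]] with rank 2, so corank 1. A Groebner basis of the Jacobian ideal J(g) in C{p,q,r} is {q^7, p, r}; counting standard monomials gives mu = 7. Corank 1: A-series; mu = 7 gives A_7. Both have type A_7, hence right-equivalent.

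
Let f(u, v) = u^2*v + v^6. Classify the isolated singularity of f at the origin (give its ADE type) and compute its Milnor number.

Type D7, Milnor number mu = 7.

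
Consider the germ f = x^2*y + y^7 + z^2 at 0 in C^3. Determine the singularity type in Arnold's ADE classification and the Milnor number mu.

The Hessian of f at 0 has rank 1. Corank 2; j^3 = x^2*y has shape L^2 M (L != M), so D-series; mu = 8 gives D_8.

Type D_8, Milnor number mu = 8.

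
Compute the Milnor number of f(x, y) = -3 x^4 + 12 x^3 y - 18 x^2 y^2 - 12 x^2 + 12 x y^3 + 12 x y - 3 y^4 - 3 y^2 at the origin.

The Hessian of f at 0 has rank 1. Corank 1: A-series; mu = 3 gives A_3.

3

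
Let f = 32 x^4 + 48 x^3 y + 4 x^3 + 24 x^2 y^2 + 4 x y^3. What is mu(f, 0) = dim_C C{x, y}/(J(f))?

The Hessian of f at 0 has rank 0. Corank 2; j^3 = 4*x^3 is a perfect cube, so E-series; the 4-jet and mu = 7 give E_7.

7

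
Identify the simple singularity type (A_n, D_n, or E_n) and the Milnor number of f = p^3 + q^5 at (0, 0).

The Hessian of f at 0 is [[0, 0], [0, 0]] with rank 0, so corank 2. A Groebner basis of the Jacobian ideal J(f) in C{p,q} is {q^4, p^2}; counting standard monomials gives mu = 8. Corank 2; j^3 = p^3 is a perfect cube, so E-series; the 5-jet and mu = 8 give E_8.

Type E_{8}, Milnor number mu = 8.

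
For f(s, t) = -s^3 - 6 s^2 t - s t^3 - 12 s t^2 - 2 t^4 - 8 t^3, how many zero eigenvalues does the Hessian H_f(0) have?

2

Hessian at 0 has rank 0.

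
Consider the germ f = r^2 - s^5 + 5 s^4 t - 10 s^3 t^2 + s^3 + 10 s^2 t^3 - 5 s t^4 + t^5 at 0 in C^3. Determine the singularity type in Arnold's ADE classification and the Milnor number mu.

Type E_{8}, Milnor number mu = 8.

The Hessian of f at 0 has rank 1. Corank 2; j^3 = s^3 is a perfect cube, so E-series; the 5-jet and mu = 8 give E_8.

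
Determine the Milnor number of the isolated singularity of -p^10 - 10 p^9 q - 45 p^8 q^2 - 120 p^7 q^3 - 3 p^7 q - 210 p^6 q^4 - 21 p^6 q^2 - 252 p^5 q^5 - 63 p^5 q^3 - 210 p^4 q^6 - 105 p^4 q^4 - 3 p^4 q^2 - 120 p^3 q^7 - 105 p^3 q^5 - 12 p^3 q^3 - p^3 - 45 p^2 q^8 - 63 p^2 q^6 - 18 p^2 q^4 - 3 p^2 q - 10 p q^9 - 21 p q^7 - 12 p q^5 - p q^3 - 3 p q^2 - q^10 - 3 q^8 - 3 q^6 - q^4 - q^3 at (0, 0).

The Hessian of f at 0 has rank 0. Corank 2; j^3 = -(p + q)^3 is a perfect cube, so E-series; the 4-jet and mu = 7 give E_7.

7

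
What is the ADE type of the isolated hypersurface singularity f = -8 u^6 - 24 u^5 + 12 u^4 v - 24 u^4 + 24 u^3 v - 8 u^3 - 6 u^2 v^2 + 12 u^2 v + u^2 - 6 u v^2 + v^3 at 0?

The Hessian of f at 0 has rank 1. Corank 1: A-series; mu = 2 gives A_2.

A_{2}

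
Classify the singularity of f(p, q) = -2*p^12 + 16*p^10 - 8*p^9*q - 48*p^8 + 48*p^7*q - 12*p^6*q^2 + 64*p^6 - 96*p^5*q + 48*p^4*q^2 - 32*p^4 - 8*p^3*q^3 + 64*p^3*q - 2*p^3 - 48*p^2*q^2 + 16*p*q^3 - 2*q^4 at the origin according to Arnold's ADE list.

E_{6}

The Hessian of f at 0 is [[0, 0], [0, 0]] with rank 0, so corank 2. A Groebner basis of the Jacobian ideal J(f) in C{p,q} is {q^4, p*q^2 - q^3/6, p^2}; counting standard monomials gives mu = 6. Corank 2; j^3 = -2*p^3 is a perfect cube, so E-series; the 4-jet and mu = 6 give E_6.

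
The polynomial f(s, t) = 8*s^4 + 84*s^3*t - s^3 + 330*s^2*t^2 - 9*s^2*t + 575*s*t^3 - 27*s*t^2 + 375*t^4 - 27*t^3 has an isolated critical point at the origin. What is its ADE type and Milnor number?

The Hessian of f at 0 is [[0, 0], [0, 0]] with rank 0, so corank 2. A Groebner basis of the Jacobian ideal J(f) in C{s,t} is {3*s^2/4 + 9*s*t/2 + t^4 + t^3/4 + 27*t^2/4, s^3 - 99*s^2/4 - 297*s*t/2 + 75*t^3/4 - 891*t^2/4, s^2*t + 23*s^2/4 + 69*s*t/2 - 85*t^3/12 + 207*t^2/4, -s^2 + s*t^2 - 6*s*t + 8*t^3/3 - 9*t^2}; counting standard monomials gives mu = 7. Corank 2; j^3 = -(s + 3*t)^3 is a perfect cube, so E-series; the 4-jet and mu = 7 give E_7.

Type E7, Milnor number mu = 7.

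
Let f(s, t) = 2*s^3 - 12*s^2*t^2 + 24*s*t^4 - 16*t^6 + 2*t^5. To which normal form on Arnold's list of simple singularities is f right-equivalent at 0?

E8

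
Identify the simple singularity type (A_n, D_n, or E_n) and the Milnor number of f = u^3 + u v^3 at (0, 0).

Type E_7, Milnor number mu = 7.

The Hessian of f at 0 is [[0, 0], [0, 0]] with rank 0, so corank 2. A Groebner basis of the Jacobian ideal J(f) in C{u,v} is {u^3, u*v^2, 3*u^2 + v^3}; counting standard monomials gives mu = 7. Corank 2; j^3 = u^3 is a perfect cube, so E-series; the 4-jet and mu = 7 give E_7.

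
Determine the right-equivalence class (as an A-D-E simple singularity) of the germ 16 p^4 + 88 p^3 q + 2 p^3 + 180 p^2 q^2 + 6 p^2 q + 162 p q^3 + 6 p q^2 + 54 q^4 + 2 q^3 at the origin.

E7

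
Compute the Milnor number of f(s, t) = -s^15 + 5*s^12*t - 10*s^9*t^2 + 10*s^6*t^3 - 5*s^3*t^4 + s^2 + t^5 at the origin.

4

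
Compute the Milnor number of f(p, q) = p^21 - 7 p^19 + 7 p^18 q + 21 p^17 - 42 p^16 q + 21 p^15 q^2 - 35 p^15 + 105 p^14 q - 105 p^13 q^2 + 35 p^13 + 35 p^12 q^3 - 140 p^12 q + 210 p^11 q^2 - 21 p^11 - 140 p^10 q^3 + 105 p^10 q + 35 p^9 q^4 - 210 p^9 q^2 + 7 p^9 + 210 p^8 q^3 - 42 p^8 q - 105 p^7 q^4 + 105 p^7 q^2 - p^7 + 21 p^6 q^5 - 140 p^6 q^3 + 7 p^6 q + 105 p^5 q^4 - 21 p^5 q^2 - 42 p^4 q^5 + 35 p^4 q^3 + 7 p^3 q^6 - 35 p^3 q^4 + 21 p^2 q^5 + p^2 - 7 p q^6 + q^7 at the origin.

6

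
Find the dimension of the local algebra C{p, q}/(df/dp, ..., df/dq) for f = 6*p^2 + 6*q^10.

9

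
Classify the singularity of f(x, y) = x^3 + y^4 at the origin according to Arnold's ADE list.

E_6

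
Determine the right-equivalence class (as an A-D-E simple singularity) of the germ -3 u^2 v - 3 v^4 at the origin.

D5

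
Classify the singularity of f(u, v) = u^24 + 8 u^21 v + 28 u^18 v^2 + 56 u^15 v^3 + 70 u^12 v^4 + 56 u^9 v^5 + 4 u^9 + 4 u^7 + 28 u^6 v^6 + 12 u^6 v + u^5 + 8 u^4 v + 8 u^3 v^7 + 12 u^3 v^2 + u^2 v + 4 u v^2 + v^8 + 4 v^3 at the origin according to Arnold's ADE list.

The Hessian of f at 0 is [[0, 0], [0, 0]] with rank 0, so corank 2. A Groebner basis of the Jacobian ideal J(f) in C{u,v} is {u^2*v^2 - u^2*v/256 - u^2/8 - u*v^2/64 - 3*u*v/4 - v^3/64 - v^2, u^2*v/256 + u^2/8 + u*v^3 + u*v^2/64 + 5*u*v/8 + v^3/64 + 3*v^2/4, -3*u^2*v/1024 - 3*u^2/32 - 3*u*v^2/256 - 7*u*v/16 + v^4 - 3*v^3/256 - v^2/2, u^3 + 6*u^2*v + 12*u*v^2 + 8*v^3}; counting standard monomials gives mu = 9. Corank 2; j^3 = v*(u + 2*v)^2 has shape L^2 M (L != M), so D-series; mu = 9 gives D_9.

D9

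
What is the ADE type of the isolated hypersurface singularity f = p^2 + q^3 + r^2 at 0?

The Hessian of f at 0 is [[2, 0, 0], [0, 0, 0], [0, 0, 2]] with rank 2, so corank 1. A Groebner basis of the Jacobian ideal J(f) in C{p,q,r} is {q^2, p, r}; counting standard monomials gives mu = 2. Corank 1: A-series; mu = 2 gives A_2.

A_{2}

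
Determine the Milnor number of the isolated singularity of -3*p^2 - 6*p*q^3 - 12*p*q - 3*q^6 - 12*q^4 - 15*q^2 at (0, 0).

1

The Hessian of f at 0 has rank 2. Corank 0: nondegenerate Morse point, so A_1.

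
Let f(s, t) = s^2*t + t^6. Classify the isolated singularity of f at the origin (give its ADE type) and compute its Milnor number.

Type D_{7}, Milnor number mu = 7.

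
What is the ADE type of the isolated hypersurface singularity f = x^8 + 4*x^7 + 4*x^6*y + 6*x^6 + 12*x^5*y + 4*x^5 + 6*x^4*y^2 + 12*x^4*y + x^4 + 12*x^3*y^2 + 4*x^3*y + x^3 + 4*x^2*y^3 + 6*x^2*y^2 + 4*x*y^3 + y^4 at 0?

E6

The Hessian of f at 0 has rank 0. Corank 2; j^3 = x^3 is a perfect cube, so E-series; the 4-jet and mu = 6 give E_6.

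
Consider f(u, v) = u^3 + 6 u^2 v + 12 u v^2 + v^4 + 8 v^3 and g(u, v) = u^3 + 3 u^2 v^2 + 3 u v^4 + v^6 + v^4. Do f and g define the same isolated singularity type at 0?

The Hessian of f at 0 has rank 0. Corank 2; j^3 = (u + 2*v)^3 is a perfect cube, so E-series; the 4-jet and mu = 6 give E_6. The Hessian of g at 0 has rank 0. Corank 2; j^3 = u^3 is a perfect cube, so E-series; the 4-jet and mu = 6 give E_6. Both have type E_6, hence right-equivalent.

Yes.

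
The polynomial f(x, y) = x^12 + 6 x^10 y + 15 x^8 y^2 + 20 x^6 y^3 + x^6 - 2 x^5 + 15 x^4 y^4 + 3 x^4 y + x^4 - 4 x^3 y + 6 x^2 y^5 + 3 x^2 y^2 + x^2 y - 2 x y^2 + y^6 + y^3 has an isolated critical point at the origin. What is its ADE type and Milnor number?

Type D_7, Milnor number mu = 7.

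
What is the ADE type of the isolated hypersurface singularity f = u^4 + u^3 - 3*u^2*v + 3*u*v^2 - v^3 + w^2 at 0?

E6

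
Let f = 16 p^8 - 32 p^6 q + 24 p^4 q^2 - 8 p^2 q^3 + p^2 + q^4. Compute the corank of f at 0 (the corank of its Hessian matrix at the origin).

1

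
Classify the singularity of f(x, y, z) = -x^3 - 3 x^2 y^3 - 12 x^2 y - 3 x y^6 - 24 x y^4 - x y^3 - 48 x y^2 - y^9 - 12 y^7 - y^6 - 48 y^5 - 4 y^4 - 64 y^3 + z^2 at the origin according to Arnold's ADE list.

E_7

The Hessian of f at 0 has rank 1. Corank 2; j^3 = -(x + 4*y)^3 is a perfect cube, so E-series; the 4-jet and mu = 7 give E_7.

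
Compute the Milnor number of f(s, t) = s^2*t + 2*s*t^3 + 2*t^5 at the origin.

6

The Hessian of f at 0 is [[0, 0], [0, 0]] with rank 0, so corank 2. A Groebner basis of the Jacobian ideal J(f) in C{s,t} is {s^3, s^2*t, -s^2/4 + s*t^2, s*t + t^3}; counting standard monomials gives mu = 6. Corank 2; j^3 = s^2*t has shape L^2 M (L != M), so D-series; mu = 6 gives D_6.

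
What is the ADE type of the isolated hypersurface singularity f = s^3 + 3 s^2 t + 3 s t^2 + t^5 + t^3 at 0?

The Hessian of f at 0 has rank 0. Corank 2; j^3 = (s + t)^3 is a perfect cube, so E-series; the 5-jet and mu = 8 give E_8.

E8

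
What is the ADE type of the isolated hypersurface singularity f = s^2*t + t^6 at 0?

D_7

The Hessian of f at 0 is [[0, 0], [0, 0]] with rank 0, so corank 2. A Groebner basis of the Jacobian ideal J(f) in C{s,t} is {s^2/6 + t^5, s^3, s*t}; counting standard monomials gives mu = 7. Corank 2; j^3 = s^2*t has shape L^2 M (L != M), so D-series; mu = 7 gives D_7.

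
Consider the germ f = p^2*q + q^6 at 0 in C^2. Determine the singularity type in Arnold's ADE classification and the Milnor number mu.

The Hessian of f at 0 has rank 0. Corank 2; j^3 = p^2*q has shape L^2 M (L != M), so D-series; mu = 7 gives D_7.

Type D7, Milnor number mu = 7.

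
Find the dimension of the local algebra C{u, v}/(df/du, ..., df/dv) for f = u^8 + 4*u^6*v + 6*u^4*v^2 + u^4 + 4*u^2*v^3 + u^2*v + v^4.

5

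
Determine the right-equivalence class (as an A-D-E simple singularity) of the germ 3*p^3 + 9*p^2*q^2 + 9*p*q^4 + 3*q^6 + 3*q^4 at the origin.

The Hessian of f at 0 has rank 0. Corank 2; j^3 = 3*p^3 is a perfect cube, so E-series; the 4-jet and mu = 6 give E_6.

E6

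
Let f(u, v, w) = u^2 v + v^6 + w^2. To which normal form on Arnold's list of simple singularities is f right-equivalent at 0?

The Hessian of f at 0 has rank 1. Corank 2; j^3 = u^2*v has shape L^2 M (L != M), so D-series; mu = 7 gives D_7.

D_7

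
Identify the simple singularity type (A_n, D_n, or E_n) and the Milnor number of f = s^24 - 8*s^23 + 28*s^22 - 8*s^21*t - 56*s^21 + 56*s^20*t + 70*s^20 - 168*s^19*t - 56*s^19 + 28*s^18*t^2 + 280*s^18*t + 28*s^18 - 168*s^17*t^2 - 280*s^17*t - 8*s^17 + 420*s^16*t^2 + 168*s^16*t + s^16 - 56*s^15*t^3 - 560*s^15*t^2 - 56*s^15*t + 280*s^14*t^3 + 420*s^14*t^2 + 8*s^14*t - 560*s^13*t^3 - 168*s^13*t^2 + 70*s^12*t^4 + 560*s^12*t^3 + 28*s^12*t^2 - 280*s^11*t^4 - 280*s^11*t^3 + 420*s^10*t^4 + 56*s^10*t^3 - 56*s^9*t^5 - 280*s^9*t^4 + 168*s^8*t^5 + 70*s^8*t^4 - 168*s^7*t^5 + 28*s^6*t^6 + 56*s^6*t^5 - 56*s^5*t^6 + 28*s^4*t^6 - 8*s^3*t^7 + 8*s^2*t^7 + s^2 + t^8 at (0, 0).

The Hessian of f at 0 is [[2, 0], [0, 0]] with rank 1, so corank 1. A Groebner basis of the Jacobian ideal J(f) in C{s,t} is {t^7, s}; counting standard monomials gives mu = 7. Corank 1: A-series; mu = 7 gives A_7.

Type A_{7}, Milnor number mu = 7.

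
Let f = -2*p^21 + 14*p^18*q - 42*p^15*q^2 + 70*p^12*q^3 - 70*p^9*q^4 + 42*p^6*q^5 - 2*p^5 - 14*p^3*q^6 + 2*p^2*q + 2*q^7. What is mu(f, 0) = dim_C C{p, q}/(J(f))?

8

The Hessian of f at 0 has rank 0. Corank 2; j^3 = 2*p^2*q has shape L^2 M (L != M), so D-series; mu = 8 gives D_8.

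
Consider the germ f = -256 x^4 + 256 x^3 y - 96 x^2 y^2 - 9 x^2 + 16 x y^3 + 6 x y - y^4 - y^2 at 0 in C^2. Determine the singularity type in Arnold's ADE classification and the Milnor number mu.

The Hessian of f at 0 has rank 1. Corank 1: A-series; mu = 3 gives A_3.

Type A3, Milnor number mu = 3.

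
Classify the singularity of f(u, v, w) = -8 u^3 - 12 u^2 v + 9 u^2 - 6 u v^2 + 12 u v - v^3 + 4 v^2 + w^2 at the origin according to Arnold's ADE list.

A_2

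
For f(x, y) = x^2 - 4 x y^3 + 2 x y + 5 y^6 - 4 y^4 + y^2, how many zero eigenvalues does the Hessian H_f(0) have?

1

Hessian at 0 has rank 1.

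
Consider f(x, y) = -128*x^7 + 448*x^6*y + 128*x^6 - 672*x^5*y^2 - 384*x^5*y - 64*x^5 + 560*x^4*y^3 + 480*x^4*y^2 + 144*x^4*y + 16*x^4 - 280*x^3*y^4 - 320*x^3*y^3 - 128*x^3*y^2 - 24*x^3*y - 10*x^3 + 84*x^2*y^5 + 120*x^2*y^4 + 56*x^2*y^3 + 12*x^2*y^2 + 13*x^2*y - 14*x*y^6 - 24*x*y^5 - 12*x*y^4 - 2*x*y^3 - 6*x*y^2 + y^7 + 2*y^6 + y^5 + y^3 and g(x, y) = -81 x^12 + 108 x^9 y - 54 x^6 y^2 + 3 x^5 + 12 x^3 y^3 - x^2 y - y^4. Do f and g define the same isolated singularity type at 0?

No.

The Hessian of f at 0 has rank 0. Corank 2; j^3 = -(2*x - y)*(5*x^2 - 4*x*y + y^2) splits into three distinct lines over C (the quadratic factor has nonzero discriminant), so D_4. The Hessian of g at 0 has rank 0. Corank 2; j^3 = -x^2*y has shape L^2 M (L != M), so D-series; mu = 5 gives D_5. f is D_4 but g is D_5, hence not right-equivalent.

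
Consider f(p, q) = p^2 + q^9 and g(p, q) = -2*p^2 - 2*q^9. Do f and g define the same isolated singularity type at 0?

The Hessian of f at 0 is [[2, 0], [0, 0]] with rank 1, so corank 1. A Groebner basis of the Jacobian ideal J(f) in C{p,q} is {q^8, p}; counting standard monomials gives mu = 8. Corank 1: A-series; mu = 8 gives A_8. The Hessian of g at 0 is [[-4, 0], [0, 0]] with rank 1, so corank 1. A Groebner basis of the Jacobian ideal J(g) in C{p,q} is {q^8, p}; counting standard monomials gives mu = 8. Corank 1: A-series; mu = 8 gives A_8. Both have type A_8, hence right-equivalent.

Yes.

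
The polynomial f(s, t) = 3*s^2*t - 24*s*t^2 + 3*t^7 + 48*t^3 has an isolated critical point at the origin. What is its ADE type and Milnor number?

The Hessian of f at 0 has rank 0. Corank 2; j^3 = 3*t*(s - 4*t)^2 has shape L^2 M (L != M), so D-series; mu = 8 gives D_8.

Type D_{8}, Milnor number mu = 8.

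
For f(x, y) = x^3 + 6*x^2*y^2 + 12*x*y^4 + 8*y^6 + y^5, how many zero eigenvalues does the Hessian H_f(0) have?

2

The Hessian at 0 is [[0, 0], [0, 0]] of rank 0; hence corank 2.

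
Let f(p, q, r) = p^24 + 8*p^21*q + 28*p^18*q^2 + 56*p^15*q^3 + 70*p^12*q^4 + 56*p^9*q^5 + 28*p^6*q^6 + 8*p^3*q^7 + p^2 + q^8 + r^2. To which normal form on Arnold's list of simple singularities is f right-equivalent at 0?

The Hessian of f at 0 has rank 2. Corank 1: A-series; mu = 7 gives A_7.

A_{7}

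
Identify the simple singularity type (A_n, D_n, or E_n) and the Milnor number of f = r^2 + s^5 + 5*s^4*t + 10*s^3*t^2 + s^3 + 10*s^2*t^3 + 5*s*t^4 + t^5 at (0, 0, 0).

The Hessian of f at 0 has rank 1. Corank 2; j^3 = s^3 is a perfect cube, so E-series; the 5-jet and mu = 8 give E_8.

Type E_8, Milnor number mu = 8.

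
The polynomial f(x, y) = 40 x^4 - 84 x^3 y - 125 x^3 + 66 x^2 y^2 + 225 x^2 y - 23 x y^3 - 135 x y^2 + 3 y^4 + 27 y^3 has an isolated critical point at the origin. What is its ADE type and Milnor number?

The Hessian of f at 0 has rank 0. Corank 2; j^3 = -(5*x - 3*y)^3 is a perfect cube, so E-series; the 4-jet and mu = 7 give E_7.

Type E_{7}, Milnor number mu = 7.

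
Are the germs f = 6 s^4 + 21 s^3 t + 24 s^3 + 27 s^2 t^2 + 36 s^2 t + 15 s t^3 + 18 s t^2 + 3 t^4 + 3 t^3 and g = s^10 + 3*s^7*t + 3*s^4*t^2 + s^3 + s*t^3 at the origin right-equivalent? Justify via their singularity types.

The Hessian of f at 0 has rank 0. Corank 2; j^3 = 3*(2*s + t)^3 is a perfect cube, so E-series; the 4-jet and mu = 7 give E_7. The Hessian of g at 0 has rank 0. Corank 2; j^3 = s^3 is a perfect cube, so E-series; the 4-jet and mu = 7 give E_7. Both have type E_7, hence right-equivalent.

Yes.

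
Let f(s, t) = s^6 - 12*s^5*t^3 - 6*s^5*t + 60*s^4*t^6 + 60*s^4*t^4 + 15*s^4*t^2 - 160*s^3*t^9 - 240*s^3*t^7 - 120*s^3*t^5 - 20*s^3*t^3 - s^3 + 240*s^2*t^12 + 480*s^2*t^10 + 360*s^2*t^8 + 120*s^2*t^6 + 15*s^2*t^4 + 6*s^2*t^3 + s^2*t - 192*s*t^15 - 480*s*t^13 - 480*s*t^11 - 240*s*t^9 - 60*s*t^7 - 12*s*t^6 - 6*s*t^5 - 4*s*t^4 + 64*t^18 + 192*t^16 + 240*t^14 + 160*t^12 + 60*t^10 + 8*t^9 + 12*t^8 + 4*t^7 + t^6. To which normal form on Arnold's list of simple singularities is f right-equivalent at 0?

D_{7}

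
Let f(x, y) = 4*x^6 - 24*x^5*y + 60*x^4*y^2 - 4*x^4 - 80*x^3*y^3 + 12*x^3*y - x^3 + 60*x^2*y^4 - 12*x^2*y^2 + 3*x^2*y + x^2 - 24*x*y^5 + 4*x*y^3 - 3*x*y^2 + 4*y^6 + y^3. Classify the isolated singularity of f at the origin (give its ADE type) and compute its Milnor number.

Type A_{2}, Milnor number mu = 2.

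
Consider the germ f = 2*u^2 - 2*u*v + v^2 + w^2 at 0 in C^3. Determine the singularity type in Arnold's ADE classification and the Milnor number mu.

The Hessian of f at 0 has rank 3. Corank 0: nondegenerate Morse point, so A_1.

Type A_{1}, Milnor number mu = 1.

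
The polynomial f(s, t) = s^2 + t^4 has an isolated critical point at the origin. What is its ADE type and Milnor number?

The Hessian of f at 0 is [[2, 0], [0, 0]] with rank 1, so corank 1. A Groebner basis of the Jacobian ideal J(f) in C{s,t} is {t^3, s}; counting standard monomials gives mu = 3. Corank 1: A-series; mu = 3 gives A_3.

Type A_{3}, Milnor number mu = 3.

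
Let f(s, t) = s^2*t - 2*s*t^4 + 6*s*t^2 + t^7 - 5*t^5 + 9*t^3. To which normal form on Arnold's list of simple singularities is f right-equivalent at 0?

D6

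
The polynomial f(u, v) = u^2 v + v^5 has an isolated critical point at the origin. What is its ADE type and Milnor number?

Type D_{6}, Milnor number mu = 6.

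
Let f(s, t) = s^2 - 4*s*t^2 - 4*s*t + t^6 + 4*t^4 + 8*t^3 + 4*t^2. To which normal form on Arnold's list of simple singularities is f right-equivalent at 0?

The Hessian of f at 0 has rank 1. Corank 1: A-series; mu = 5 gives A_5.

A_{5}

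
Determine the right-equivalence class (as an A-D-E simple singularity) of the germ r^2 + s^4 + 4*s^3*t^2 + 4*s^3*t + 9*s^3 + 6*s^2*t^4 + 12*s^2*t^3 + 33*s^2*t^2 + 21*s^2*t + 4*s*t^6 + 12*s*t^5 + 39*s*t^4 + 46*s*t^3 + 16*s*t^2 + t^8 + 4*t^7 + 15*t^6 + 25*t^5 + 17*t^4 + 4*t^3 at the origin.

The Hessian of f at 0 has rank 1. Corank 2; j^3 = (s + t)*(3*s + 2*t)^2 has shape L^2 M (L != M), so D-series; mu = 5 gives D_5.

D5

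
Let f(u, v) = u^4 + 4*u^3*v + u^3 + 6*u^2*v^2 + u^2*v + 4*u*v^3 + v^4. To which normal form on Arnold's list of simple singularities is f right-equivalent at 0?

D_5

The Hessian of f at 0 is [[0, 0], [0, 0]] with rank 0, so corank 2. A Groebner basis of the Jacobian ideal J(f) in C{u,v} is {u*v^2, -u*v/4 + v^3, u^2 + u*v}; counting standard monomials gives mu = 5. Corank 2; j^3 = u^2*(u + v) has shape L^2 M (L != M), so D-series; mu = 5 gives D_5.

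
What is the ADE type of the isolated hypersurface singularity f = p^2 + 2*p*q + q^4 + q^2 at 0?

The Hessian of f at 0 is [[2, 2], [2, 2]] with rank 1, so corank 1. A Groebner basis of the Jacobian ideal J(f) in C{p,q} is {q^3, p + q}; counting standard monomials gives mu = 3. Corank 1: A-series; mu = 3 gives A_3.

A_3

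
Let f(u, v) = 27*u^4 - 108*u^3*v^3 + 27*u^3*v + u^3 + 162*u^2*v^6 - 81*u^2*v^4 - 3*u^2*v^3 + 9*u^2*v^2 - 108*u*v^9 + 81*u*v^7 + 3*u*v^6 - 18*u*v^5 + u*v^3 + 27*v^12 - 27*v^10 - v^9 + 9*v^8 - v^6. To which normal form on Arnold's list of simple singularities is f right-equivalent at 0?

E7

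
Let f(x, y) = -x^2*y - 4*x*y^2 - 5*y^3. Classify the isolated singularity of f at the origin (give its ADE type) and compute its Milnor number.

The Hessian of f at 0 has rank 0. Corank 2; j^3 = -y*(x^2 + 4*x*y + 5*y^2) splits into three distinct lines over C (the quadratic factor has nonzero discriminant), so D_4.

Type D_4, Milnor number mu = 4.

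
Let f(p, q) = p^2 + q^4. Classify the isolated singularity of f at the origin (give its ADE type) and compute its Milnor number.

The Hessian of f at 0 is [[2, 0], [0, 0]] with rank 1, so corank 1. A Groebner basis of the Jacobian ideal J(f) in C{p,q} is {q^3, p}; counting standard monomials gives mu = 3. Corank 1: A-series; mu = 3 gives A_3.

Type A3, Milnor number mu = 3.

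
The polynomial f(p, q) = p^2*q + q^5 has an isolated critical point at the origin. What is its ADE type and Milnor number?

Type D_6, Milnor number mu = 6.

The Hessian of f at 0 is [[0, 0], [0, 0]] with rank 0, so corank 2. A Groebner basis of the Jacobian ideal J(f) in C{p,q} is {p^2/5 + q^4, p^3, p*q}; counting standard monomials gives mu = 6. Corank 2; j^3 = p^2*q has shape L^2 M (L != M), so D-series; mu = 6 gives D_6.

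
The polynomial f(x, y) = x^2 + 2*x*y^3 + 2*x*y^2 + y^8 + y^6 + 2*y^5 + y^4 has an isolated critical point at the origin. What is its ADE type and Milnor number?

Type A_7, Milnor number mu = 7.

The Hessian of f at 0 is [[2, 0], [0, 0]] with rank 1, so corank 1. A Groebner basis of the Jacobian ideal J(f) in C{x,y} is {x^3 + x^2 + 2*x*y^2 - x*y + x + y^2, x^2*y - 2*x^2 - 3*x*y^2 + x*y - x - y^2, x + y^3 + y^2}; counting standard monomials gives mu = 7. Corank 1: A-series; mu = 7 gives A_7.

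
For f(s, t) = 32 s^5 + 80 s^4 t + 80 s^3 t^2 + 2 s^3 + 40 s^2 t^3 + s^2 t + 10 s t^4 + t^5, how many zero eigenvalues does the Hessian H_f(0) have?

2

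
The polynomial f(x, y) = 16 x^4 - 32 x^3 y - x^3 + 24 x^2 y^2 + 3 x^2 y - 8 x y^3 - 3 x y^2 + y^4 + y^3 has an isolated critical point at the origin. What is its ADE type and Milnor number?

The Hessian of f at 0 has rank 0. Corank 2; j^3 = -(x - y)^3 is a perfect cube, so E-series; the 4-jet and mu = 6 give E_6.

Type E_6, Milnor number mu = 6.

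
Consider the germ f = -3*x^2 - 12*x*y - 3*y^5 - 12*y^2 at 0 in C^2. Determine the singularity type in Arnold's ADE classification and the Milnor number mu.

Type A_{4}, Milnor number mu = 4.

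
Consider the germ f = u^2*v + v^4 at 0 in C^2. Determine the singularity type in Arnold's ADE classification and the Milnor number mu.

Type D_5, Milnor number mu = 5.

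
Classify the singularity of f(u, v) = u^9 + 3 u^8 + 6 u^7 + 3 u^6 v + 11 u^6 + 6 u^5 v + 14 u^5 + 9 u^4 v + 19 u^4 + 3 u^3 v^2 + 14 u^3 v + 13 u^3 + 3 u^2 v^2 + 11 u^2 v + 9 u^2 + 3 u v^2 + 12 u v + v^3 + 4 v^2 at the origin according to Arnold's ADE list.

A_2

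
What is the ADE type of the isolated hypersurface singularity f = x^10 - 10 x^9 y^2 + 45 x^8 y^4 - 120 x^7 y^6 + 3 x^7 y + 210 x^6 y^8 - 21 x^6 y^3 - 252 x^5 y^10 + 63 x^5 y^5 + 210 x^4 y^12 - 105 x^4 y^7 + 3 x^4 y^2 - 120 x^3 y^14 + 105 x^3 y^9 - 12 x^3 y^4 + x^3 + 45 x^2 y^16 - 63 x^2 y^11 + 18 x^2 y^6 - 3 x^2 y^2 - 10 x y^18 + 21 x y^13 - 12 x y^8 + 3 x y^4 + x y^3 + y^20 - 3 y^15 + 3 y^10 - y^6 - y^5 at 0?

E_7

The Hessian of f at 0 is [[0, 0], [0, 0]] with rank 0, so corank 2. A Groebner basis of the Jacobian ideal J(f) in C{x,y} is {-x^2 + y^4 - y^3/3, x^3, x^2*y + x^2/3 + y^3/9, -x^2 + x*y^2 - y^3/3}; counting standard monomials gives mu = 7. Corank 2; j^3 = x^3 is a perfect cube, so E-series; the 4-jet and mu = 7 give E_7.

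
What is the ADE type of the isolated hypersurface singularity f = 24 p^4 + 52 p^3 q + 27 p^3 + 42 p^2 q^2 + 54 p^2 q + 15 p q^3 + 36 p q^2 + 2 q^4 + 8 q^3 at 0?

E_7

The Hessian of f at 0 has rank 0. Corank 2; j^3 = (3*p + 2*q)^3 is a perfect cube, so E-series; the 4-jet and mu = 7 give E_7.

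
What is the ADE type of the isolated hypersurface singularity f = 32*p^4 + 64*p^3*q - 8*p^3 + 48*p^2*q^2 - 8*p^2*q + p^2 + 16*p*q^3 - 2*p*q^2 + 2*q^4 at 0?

A_{3}

The Hessian of f at 0 has rank 1. Corank 1: A-series; mu = 3 gives A_3.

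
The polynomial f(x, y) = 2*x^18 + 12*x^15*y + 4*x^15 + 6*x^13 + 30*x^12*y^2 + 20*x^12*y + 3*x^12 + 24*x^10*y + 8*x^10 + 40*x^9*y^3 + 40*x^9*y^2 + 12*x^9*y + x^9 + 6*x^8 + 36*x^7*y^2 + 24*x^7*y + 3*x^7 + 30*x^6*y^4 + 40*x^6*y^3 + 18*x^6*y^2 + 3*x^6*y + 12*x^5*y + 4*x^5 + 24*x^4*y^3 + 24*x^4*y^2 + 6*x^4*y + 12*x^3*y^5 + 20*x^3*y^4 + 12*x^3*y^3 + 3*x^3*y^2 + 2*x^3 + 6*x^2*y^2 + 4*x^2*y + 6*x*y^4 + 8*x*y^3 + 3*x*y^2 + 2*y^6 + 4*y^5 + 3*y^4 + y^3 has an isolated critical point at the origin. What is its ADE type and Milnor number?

Type D_{4}, Milnor number mu = 4.

The Hessian of f at 0 has rank 0. Corank 2; j^3 = (x + y)*(2*x^2 + 2*x*y + y^2) splits into three distinct lines over C (the quadratic factor has nonzero discriminant), so D_4.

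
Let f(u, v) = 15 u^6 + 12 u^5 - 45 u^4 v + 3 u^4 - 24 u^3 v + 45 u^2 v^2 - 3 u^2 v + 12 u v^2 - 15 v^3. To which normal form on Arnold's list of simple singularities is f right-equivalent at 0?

D4

The Hessian of f at 0 is [[0, 0], [0, 0]] with rank 0, so corank 2. A Groebner basis of the Jacobian ideal J(f) in C{u,v} is {v^3, u^2 - v^2, u*v - 2*v^2}; counting standard monomials gives mu = 4. Corank 2; j^3 = -3*v*(u^2 - 4*u*v + 5*v^2) splits into three distinct lines over C (the quadratic factor has nonzero discriminant), so D_4.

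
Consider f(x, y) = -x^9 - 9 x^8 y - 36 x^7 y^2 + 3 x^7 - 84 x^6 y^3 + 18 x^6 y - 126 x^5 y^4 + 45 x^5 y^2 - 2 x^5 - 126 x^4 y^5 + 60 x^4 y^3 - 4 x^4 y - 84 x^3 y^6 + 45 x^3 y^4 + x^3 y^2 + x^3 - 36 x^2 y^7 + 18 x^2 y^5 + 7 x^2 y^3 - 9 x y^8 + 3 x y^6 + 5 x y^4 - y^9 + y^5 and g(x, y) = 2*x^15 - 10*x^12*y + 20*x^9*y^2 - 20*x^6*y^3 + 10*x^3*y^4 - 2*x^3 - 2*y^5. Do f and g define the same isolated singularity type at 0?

Yes.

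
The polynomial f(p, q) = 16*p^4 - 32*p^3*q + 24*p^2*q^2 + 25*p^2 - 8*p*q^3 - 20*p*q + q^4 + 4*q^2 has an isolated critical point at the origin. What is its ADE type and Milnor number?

The Hessian of f at 0 has rank 1. Corank 1: A-series; mu = 3 gives A_3.

Type A3, Milnor number mu = 3.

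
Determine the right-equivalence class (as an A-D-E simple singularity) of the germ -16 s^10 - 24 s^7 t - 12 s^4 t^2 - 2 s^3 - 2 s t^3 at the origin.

The Hessian of f at 0 has rank 0. Corank 2; j^3 = -2*s^3 is a perfect cube, so E-series; the 4-jet and mu = 7 give E_7.

E_7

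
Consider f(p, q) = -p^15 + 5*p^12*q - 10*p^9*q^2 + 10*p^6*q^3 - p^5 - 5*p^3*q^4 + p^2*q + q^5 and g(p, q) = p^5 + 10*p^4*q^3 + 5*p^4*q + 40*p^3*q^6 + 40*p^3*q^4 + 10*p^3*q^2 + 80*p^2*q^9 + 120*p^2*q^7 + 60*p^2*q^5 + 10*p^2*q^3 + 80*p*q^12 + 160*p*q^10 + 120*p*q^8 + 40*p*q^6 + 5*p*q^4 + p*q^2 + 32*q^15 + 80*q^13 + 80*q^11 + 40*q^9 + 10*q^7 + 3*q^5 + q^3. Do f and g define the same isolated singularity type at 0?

Yes.

The Hessian of f at 0 is [[0, 0], [0, 0]] with rank 0, so corank 2. A Groebner basis of the Jacobian ideal J(f) in C{p,q} is {p^2/5 + q^4, p^3, p*q}; counting standard monomials gives mu = 6. Corank 2; j^3 = p^2*q has shape L^2 M (L != M), so D-series; mu = 6 gives D_6. The Hessian of g at 0 is [[0, 0], [0, 0]] with rank 0, so corank 2. A Groebner basis of the Jacobian ideal J(g) in C{p,q} is {p^4 + q^2/5, q^3, p*q + q^2}; counting standard monomials gives mu = 6. Corank 2; j^3 = q^2*(p + q) has shape L^2 M (L != M), so D-series; mu = 6 gives D_6. Both have type D_6, hence right-equivalent.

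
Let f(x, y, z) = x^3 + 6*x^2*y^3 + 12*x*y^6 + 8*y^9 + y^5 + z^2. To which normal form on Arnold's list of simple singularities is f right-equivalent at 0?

The Hessian of f at 0 is [[0, 0, 0], [0, 0, 0], [0, 0, 2]] with rank 1, so corank 2. A Groebner basis of the Jacobian ideal J(f) in C{x,y,z} is {x^2/4 + x*y^3, y^4, x^3, x^2*y, z}; counting standard monomials gives mu = 8. Corank 2; j^3 = x^3 is a perfect cube, so E-series; the 5-jet and mu = 8 give E_8.

E_{8}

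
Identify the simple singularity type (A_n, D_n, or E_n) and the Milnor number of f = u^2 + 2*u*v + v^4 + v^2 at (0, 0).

Type A3, Milnor number mu = 3.

The Hessian of f at 0 has rank 1. Corank 1: A-series; mu = 3 gives A_3.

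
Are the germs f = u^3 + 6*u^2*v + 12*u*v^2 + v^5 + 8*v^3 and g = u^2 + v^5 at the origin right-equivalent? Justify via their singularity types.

No.

The Hessian of f at 0 has rank 0. Corank 2; j^3 = (u + 2*v)^3 is a perfect cube, so E-series; the 5-jet and mu = 8 give E_8. The Hessian of g at 0 has rank 1. Corank 1: A-series; mu = 4 gives A_4. f is E_8 but g is A_4, hence not right-equivalent.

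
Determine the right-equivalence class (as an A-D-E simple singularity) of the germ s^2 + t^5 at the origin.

A4

The Hessian of f at 0 has rank 1. Corank 1: A-series; mu = 4 gives A_4.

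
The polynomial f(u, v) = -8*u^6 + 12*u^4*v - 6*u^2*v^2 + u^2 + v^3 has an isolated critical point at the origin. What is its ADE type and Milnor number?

Type A_2, Milnor number mu = 2.

The Hessian of f at 0 has rank 1. Corank 1: A-series; mu = 2 gives A_2.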